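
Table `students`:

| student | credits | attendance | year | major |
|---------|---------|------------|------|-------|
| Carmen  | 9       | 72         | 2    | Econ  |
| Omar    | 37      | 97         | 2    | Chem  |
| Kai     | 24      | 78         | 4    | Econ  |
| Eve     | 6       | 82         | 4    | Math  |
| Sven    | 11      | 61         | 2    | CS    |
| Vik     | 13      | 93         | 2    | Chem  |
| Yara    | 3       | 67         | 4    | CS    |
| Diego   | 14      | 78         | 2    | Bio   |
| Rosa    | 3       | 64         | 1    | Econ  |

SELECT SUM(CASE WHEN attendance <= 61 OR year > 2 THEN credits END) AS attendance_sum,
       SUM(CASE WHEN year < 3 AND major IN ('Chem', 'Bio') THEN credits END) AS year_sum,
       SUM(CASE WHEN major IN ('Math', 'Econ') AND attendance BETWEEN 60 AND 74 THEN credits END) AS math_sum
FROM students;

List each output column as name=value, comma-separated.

[attendance_sum: attendance <= 61 OR year > 2]
student=Carmen: ✗
student=Omar: ✗
student=Kai: ✓ → 24
student=Eve: ✓ → 6
student=Sven: ✓ → 11
student=Vik: ✗
student=Yara: ✓ → 3
student=Diego: ✗
student=Rosa: ✗
attendance_sum = 24 + 6 + 11 + 3 = 44
—
[year_sum: year < 3 AND major IN ('Chem', 'Bio')]
student=Carmen: ✗
student=Omar: ✓ → 37
student=Kai: ✗
student=Eve: ✗
student=Sven: ✗
student=Vik: ✓ → 13
student=Yara: ✗
student=Diego: ✓ → 14
student=Rosa: ✗
year_sum = 37 + 13 + 14 = 64
—
[math_sum: major IN ('Math', 'Econ') AND attendance BETWEEN 60 AND 74]
student=Carmen: ✓ → 9
student=Omar: ✗
student=Kai: ✗
student=Eve: ✗
student=Sven: ✗
student=Vik: ✗
student=Yara: ✗
student=Diego: ✗
student=Rosa: ✓ → 3
math_sum = 9 + 3 = 12

attendance_sum=44, year_sum=64, math_sum=12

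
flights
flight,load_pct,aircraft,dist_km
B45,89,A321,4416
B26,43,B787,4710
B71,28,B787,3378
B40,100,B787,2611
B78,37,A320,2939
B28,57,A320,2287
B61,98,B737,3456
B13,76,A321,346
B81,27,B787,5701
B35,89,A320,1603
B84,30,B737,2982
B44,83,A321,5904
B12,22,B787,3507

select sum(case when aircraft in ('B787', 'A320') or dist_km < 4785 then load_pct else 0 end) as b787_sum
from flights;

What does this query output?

696

flight=B45: ✓ → 89
flight=B26: ✓ → 43
flight=B71: ✓ → 28
flight=B40: ✓ → 100
flight=B78: ✓ → 37
flight=B28: ✓ → 57
flight=B61: ✓ → 98
flight=B13: ✓ → 76
flight=B81: ✓ → 27
flight=B35: ✓ → 89
flight=B84: ✓ → 30
flight=B44: ✗
flight=B12: ✓ → 22
b787_sum = 89 + 43 + 28 + 100 + 37 + 57 + 98 + 76 + 27 + 89 + 30 + 22 = 696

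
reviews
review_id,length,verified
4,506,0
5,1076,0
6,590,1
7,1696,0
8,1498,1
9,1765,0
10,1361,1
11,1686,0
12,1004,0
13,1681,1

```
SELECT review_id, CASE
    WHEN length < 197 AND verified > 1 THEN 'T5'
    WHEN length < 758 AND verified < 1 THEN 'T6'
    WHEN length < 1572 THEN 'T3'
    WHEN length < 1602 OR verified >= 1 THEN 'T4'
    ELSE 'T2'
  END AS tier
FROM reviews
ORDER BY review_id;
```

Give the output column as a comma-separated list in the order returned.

review_id=4: length < 758 AND verified < 1 → T6
review_id=5: length < 1572 → T3
review_id=6: length < 1572 → T3
review_id=7: ELSE → T2
review_id=8: length < 1572 → T3
review_id=9: ELSE → T2
review_id=10: length < 1572 → T3
review_id=11: ELSE → T2
review_id=12: length < 1572 → T3
review_id=13: length < 1602 OR verified >= 1 → T4

T6, T3, T3, T2, T3, T2, T3, T2, T3, T4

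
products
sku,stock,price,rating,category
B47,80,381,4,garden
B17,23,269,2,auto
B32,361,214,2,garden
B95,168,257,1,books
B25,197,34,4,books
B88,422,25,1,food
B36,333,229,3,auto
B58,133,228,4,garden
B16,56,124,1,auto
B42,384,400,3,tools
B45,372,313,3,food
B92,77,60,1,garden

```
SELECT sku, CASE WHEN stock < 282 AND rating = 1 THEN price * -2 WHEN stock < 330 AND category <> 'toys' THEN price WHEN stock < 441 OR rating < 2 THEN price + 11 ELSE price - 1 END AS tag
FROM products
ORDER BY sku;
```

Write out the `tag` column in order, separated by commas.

sku=B16: stock < 282 AND rating = 1 → -248
sku=B17: stock < 330 AND category <> 'toys' → 269
sku=B25: stock < 330 AND category <> 'toys' → 34
sku=B32: stock < 441 OR rating < 2 → 225
sku=B36: stock < 441 OR rating < 2 → 240
sku=B42: stock < 441 OR rating < 2 → 411
sku=B45: stock < 441 OR rating < 2 → 324
sku=B47: stock < 330 AND category <> 'toys' → 381
sku=B58: stock < 330 AND category <> 'toys' → 228
sku=B88: stock < 441 OR rating < 2 → 36
sku=B92: stock < 282 AND rating = 1 → -120
sku=B95: stock < 282 AND rating = 1 → -514

-248, 269, 34, 225, 240, 411, 324, 381, 228, 36, -120, -514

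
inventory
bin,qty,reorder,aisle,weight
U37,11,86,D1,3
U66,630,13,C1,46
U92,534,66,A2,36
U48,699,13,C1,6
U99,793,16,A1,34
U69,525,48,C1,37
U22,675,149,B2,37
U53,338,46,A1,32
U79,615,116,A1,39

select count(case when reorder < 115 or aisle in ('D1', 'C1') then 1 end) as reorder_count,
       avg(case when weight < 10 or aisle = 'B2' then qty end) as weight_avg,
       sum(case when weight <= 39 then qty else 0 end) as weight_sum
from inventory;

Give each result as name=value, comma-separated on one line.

reorder_count=7, weight_avg=461.6666666667, weight_sum=4190

[reorder_count: reorder < 115 or aisle in ('D1', 'C1')]
bin=U37: ✓ → 1
bin=U66: ✓ → 1
bin=U92: ✓ → 1
bin=U48: ✓ → 1
bin=U99: ✓ → 1
bin=U69: ✓ → 1
bin=U22: ✗
bin=U53: ✓ → 1
bin=U79: ✗
reorder_count = COUNT(1, 1, 1, 1, 1, 1, 1) = 7
—
[weight_avg: weight < 10 or aisle = 'B2']
bin=U37: ✓ → 11
bin=U66: ✗
bin=U92: ✗
bin=U48: ✓ → 699
bin=U99: ✗
bin=U69: ✗
bin=U22: ✓ → 675
bin=U53: ✗
bin=U79: ✗
weight_avg = (11 + 699 + 675) / 3 = 461.6666666667
—
[weight_sum: weight <= 39]
bin=U37: ✓ → 11
bin=U66: ✗
bin=U92: ✓ → 534
bin=U48: ✓ → 699
bin=U99: ✓ → 793
bin=U69: ✓ → 525
bin=U22: ✓ → 675
bin=U53: ✓ → 338
bin=U79: ✓ → 615
weight_sum = 11 + 534 + 699 + 793 + 525 + 675 + 338 + 615 = 4190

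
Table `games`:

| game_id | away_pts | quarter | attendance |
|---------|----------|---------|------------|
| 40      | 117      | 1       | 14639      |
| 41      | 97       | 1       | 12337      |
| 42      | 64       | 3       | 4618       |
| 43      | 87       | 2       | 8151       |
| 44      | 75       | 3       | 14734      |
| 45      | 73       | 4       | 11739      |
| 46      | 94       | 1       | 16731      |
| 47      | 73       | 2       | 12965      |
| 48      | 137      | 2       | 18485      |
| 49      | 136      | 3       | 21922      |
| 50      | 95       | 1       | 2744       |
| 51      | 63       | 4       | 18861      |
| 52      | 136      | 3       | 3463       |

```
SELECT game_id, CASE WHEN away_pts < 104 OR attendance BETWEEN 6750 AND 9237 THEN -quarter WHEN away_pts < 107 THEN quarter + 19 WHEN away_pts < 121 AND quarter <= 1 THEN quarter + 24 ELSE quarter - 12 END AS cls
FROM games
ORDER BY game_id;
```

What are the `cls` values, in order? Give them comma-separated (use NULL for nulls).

25, -1, -3, -2, -3, -4, -1, -2, -10, -9, -1, -4, -9

game_id=40: away_pts < 121 AND quarter <= 1 → 25
game_id=41: away_pts < 104 OR attendance BETWEEN 6750 AND 9237 → -1
game_id=42: away_pts < 104 OR attendance BETWEEN 6750 AND 9237 → -3
game_id=43: away_pts < 104 OR attendance BETWEEN 6750 AND 9237 → -2
game_id=44: away_pts < 104 OR attendance BETWEEN 6750 AND 9237 → -3
game_id=45: away_pts < 104 OR attendance BETWEEN 6750 AND 9237 → -4
game_id=46: away_pts < 104 OR attendance BETWEEN 6750 AND 9237 → -1
game_id=47: away_pts < 104 OR attendance BETWEEN 6750 AND 9237 → -2
game_id=48: ELSE → -10
game_id=49: ELSE → -9
game_id=50: away_pts < 104 OR attendance BETWEEN 6750 AND 9237 → -1
game_id=51: away_pts < 104 OR attendance BETWEEN 6750 AND 9237 → -4
game_id=52: ELSE → -9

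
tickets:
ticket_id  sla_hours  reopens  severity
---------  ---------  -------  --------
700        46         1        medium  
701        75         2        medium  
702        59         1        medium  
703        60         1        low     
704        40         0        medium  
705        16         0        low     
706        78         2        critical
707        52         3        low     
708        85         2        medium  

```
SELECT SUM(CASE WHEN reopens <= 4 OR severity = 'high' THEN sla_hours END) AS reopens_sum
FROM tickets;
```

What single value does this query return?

ticket_id=700: ✓ → 46
ticket_id=701: ✓ → 75
ticket_id=702: ✓ → 59
ticket_id=703: ✓ → 60
ticket_id=704: ✓ → 40
ticket_id=705: ✓ → 16
ticket_id=706: ✓ → 78
ticket_id=707: ✓ → 52
ticket_id=708: ✓ → 85
reopens_sum = 46 + 75 + 59 + 60 + 40 + 16 + 78 + 52 + 85 = 511

511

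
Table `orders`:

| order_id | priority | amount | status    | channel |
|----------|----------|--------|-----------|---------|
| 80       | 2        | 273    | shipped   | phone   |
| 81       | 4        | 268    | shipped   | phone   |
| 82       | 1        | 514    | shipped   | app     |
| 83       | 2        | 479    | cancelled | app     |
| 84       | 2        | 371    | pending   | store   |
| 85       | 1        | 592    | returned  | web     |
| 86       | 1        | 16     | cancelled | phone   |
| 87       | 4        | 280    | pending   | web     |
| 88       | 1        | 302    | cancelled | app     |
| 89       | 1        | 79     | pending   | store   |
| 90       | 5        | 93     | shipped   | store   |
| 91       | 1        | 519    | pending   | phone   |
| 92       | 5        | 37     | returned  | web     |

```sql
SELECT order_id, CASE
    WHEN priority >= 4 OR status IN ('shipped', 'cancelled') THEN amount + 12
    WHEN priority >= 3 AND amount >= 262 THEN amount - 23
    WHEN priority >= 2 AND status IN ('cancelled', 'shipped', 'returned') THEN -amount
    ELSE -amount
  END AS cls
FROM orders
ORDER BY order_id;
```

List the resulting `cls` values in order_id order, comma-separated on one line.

order_id=80: priority >= 4 OR status IN ('shipped', 'cancelled') → 285
order_id=81: priority >= 4 OR status IN ('shipped', 'cancelled') → 280
order_id=82: priority >= 4 OR status IN ('shipped', 'cancelled') → 526
order_id=83: priority >= 4 OR status IN ('shipped', 'cancelled') → 491
order_id=84: ELSE → -371
order_id=85: ELSE → -592
order_id=86: priority >= 4 OR status IN ('shipped', 'cancelled') → 28
order_id=87: priority >= 4 OR status IN ('shipped', 'cancelled') → 292
order_id=88: priority >= 4 OR status IN ('shipped', 'cancelled') → 314
order_id=89: ELSE → -79
order_id=90: priority >= 4 OR status IN ('shipped', 'cancelled') → 105
order_id=91: ELSE → -519
order_id=92: priority >= 4 OR status IN ('shipped', 'cancelled') → 49

285, 280, 526, 491, -371, -592, 28, 292, 314, -79, 105, -519, 49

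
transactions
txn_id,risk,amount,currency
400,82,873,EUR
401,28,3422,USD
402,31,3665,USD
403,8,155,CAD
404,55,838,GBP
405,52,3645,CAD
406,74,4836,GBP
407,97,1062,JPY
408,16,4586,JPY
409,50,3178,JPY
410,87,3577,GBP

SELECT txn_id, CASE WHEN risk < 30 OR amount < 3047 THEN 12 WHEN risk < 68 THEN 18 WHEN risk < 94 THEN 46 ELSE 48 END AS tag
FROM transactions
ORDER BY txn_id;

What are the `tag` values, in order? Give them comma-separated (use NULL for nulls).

txn_id=400: risk < 30 OR amount < 3047 → 12
txn_id=401: risk < 30 OR amount < 3047 → 12
txn_id=402: risk < 68 → 18
txn_id=403: risk < 30 OR amount < 3047 → 12
txn_id=404: risk < 30 OR amount < 3047 → 12
txn_id=405: risk < 68 → 18
txn_id=406: risk < 94 → 46
txn_id=407: risk < 30 OR amount < 3047 → 12
txn_id=408: risk < 30 OR amount < 3047 → 12
txn_id=409: risk < 68 → 18
txn_id=410: risk < 94 → 46

12, 12, 18, 12, 12, 18, 46, 12, 12, 18, 46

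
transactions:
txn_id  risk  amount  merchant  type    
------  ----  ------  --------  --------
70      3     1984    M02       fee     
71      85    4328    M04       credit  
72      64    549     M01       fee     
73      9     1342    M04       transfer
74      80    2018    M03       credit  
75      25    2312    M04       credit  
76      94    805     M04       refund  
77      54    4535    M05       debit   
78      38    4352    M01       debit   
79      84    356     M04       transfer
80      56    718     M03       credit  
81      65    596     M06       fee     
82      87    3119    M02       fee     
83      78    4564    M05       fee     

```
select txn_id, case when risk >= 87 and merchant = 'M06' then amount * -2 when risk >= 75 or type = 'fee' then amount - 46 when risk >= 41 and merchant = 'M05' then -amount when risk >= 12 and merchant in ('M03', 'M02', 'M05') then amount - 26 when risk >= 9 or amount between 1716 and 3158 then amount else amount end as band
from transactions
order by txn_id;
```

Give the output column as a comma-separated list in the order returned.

1938, 4282, 503, 1342, 1972, 2312, 759, -4535, 4352, 310, 692, 550, 3073, 4518

txn_id=70: risk >= 75 or type = 'fee' → 1938
txn_id=71: risk >= 75 or type = 'fee' → 4282
txn_id=72: risk >= 75 or type = 'fee' → 503
txn_id=73: risk >= 9 or amount between 1716 and 3158 → 1342
txn_id=74: risk >= 75 or type = 'fee' → 1972
txn_id=75: risk >= 9 or amount between 1716 and 3158 → 2312
txn_id=76: risk >= 75 or type = 'fee' → 759
txn_id=77: risk >= 41 and merchant = 'M05' → -4535
txn_id=78: risk >= 9 or amount between 1716 and 3158 → 4352
txn_id=79: risk >= 75 or type = 'fee' → 310
txn_id=80: risk >= 12 and merchant in ('M03', 'M02', 'M05') → 692
txn_id=81: risk >= 75 or type = 'fee' → 550
txn_id=82: risk >= 75 or type = 'fee' → 3073
txn_id=83: risk >= 75 or type = 'fee' → 4518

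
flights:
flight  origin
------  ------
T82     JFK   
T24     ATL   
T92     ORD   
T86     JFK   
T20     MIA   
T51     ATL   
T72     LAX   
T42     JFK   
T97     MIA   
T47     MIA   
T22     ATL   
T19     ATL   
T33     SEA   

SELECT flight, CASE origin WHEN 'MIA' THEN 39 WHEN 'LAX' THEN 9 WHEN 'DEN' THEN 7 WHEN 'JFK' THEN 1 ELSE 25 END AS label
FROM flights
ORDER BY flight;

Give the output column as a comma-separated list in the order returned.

flight=T19: ELSE → 25
flight=T20: origin='MIA' → 39
flight=T22: ELSE → 25
flight=T24: ELSE → 25
flight=T33: ELSE → 25
flight=T42: origin='JFK' → 1
flight=T47: origin='MIA' → 39
flight=T51: ELSE → 25
flight=T72: origin='LAX' → 9
flight=T82: origin='JFK' → 1
flight=T86: origin='JFK' → 1
flight=T92: ELSE → 25
flight=T97: origin='MIA' → 39

25, 39, 25, 25, 25, 1, 39, 25, 9, 1, 1, 25, 39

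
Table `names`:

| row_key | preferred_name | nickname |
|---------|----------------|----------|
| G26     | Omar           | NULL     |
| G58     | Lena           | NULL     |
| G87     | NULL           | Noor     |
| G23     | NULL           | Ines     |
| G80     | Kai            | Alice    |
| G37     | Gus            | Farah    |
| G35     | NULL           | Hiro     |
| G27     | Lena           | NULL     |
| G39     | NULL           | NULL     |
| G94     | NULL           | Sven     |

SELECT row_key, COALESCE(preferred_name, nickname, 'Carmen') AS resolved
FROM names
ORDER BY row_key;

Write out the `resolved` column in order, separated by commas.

row_key=G23: preferred_name=NULL, nickname=Ines → Ines
row_key=G26: preferred_name=Omar → Omar
row_key=G27: preferred_name=Lena → Lena
row_key=G35: preferred_name=NULL, nickname=Hiro → Hiro
row_key=G37: preferred_name=Gus → Gus
row_key=G39: preferred_name=NULL, nickname=NULL, → literal Carmen → Carmen
row_key=G58: preferred_name=Lena → Lena
row_key=G80: preferred_name=Kai → Kai
row_key=G87: preferred_name=NULL, nickname=Noor → Noor
row_key=G94: preferred_name=NULL, nickname=Sven → Sven

Ines, Omar, Lena, Hiro, Gus, Carmen, Lena, Kai, Noor, Sven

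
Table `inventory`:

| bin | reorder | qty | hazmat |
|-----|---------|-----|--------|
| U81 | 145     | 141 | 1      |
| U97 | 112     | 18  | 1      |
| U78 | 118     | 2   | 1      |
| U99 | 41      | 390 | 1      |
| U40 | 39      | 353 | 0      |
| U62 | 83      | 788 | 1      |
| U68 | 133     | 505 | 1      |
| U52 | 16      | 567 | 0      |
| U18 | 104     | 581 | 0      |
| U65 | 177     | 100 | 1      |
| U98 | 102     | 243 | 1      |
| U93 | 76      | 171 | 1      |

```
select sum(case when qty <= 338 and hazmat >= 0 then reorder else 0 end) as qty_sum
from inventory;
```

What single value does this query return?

bin=U81: ✓ → 145
bin=U97: ✓ → 112
bin=U78: ✓ → 118
bin=U99: ✗
bin=U40: ✗
bin=U62: ✗
bin=U68: ✗
bin=U52: ✗
bin=U18: ✗
bin=U65: ✓ → 177
bin=U98: ✓ → 102
bin=U93: ✓ → 76
qty_sum = 145 + 112 + 118 + 177 + 102 + 76 = 730

730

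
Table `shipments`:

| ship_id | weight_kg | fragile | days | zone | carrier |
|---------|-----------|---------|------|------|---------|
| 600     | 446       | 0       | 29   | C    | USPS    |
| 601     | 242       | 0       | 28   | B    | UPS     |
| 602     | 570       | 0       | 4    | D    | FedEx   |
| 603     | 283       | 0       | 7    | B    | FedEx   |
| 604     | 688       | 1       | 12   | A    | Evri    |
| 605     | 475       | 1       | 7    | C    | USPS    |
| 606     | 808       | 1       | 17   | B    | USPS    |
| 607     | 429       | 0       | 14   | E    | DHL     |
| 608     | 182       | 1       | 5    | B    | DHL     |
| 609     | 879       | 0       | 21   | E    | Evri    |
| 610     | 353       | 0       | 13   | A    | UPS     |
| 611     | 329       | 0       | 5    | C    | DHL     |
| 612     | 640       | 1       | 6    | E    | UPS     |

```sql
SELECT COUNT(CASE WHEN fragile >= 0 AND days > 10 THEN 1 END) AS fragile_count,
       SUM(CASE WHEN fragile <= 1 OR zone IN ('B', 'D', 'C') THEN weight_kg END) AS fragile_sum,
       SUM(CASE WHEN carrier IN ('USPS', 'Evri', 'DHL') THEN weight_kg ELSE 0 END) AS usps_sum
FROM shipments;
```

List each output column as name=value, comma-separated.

fragile_count=7, fragile_sum=6324, usps_sum=4236

[fragile_count: fragile >= 0 AND days > 10]
ship_id=600: ✓ → 1
ship_id=601: ✓ → 1
ship_id=602: ✗
ship_id=603: ✗
ship_id=604: ✓ → 1
ship_id=605: ✗
ship_id=606: ✓ → 1
ship_id=607: ✓ → 1
ship_id=608: ✗
ship_id=609: ✓ → 1
ship_id=610: ✓ → 1
ship_id=611: ✗
ship_id=612: ✗
fragile_count = COUNT(1, 1, 1, 1, 1, 1, 1) = 7
—
[fragile_sum: fragile <= 1 OR zone IN ('B', 'D', 'C')]
ship_id=600: ✓ → 446
ship_id=601: ✓ → 242
ship_id=602: ✓ → 570
ship_id=603: ✓ → 283
ship_id=604: ✓ → 688
ship_id=605: ✓ → 475
ship_id=606: ✓ → 808
ship_id=607: ✓ → 429
ship_id=608: ✓ → 182
ship_id=609: ✓ → 879
ship_id=610: ✓ → 353
ship_id=611: ✓ → 329
ship_id=612: ✓ → 640
fragile_sum = 446 + 242 + 570 + 283 + 688 + 475 + 808 + 429 + 182 + 879 + 353 + 329 + 640 = 6324
—
[usps_sum: carrier IN ('USPS', 'Evri', 'DHL')]
ship_id=600: ✓ → 446
ship_id=601: ✗
ship_id=602: ✗
ship_id=603: ✗
ship_id=604: ✓ → 688
ship_id=605: ✓ → 475
ship_id=606: ✓ → 808
ship_id=607: ✓ → 429
ship_id=608: ✓ → 182
ship_id=609: ✓ → 879
ship_id=610: ✗
ship_id=611: ✓ → 329
ship_id=612: ✗
usps_sum = 446 + 688 + 475 + 808 + 429 + 182 + 879 + 329 = 4236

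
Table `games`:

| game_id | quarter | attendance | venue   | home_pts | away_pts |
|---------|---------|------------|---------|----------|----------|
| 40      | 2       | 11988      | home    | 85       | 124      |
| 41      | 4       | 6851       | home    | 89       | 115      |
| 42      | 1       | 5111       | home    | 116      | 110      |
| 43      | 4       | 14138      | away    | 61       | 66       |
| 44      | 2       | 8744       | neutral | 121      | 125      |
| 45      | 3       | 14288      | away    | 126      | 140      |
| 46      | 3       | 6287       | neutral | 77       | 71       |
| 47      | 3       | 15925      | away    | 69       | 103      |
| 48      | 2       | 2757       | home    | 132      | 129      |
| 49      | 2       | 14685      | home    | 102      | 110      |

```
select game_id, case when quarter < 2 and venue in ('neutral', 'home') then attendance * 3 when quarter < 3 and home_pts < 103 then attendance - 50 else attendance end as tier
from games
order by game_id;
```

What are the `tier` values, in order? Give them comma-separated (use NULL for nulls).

11938, 6851, 15333, 14138, 8744, 14288, 6287, 15925, 2757, 14635

game_id=40: quarter < 3 and home_pts < 103 → 11938
game_id=41: ELSE → 6851
game_id=42: quarter < 2 and venue in ('neutral', 'home') → 15333
game_id=43: ELSE → 14138
game_id=44: ELSE → 8744
game_id=45: ELSE → 14288
game_id=46: ELSE → 6287
game_id=47: ELSE → 15925
game_id=48: ELSE → 2757
game_id=49: quarter < 3 and home_pts < 103 → 14635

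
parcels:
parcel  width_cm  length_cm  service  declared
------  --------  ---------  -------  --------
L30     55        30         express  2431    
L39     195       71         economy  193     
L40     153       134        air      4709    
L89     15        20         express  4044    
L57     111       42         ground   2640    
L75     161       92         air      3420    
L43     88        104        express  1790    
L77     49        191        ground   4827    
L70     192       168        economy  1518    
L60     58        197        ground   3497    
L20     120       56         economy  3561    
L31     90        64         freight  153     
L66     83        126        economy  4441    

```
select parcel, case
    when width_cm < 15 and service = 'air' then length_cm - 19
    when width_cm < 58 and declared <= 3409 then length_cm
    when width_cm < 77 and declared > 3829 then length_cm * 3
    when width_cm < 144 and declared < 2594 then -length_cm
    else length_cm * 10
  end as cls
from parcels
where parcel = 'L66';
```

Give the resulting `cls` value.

1260

parcel = L66: width_cm=83, length_cm=126, service=economy, declared=4441.
width_cm < 15 and service = 'air' → false
width_cm < 58 and declared <= 3409 → false
width_cm < 77 and declared > 3829 → false
width_cm < 144 and declared < 2594 → false
No prior WHEN matched → ELSE → 1260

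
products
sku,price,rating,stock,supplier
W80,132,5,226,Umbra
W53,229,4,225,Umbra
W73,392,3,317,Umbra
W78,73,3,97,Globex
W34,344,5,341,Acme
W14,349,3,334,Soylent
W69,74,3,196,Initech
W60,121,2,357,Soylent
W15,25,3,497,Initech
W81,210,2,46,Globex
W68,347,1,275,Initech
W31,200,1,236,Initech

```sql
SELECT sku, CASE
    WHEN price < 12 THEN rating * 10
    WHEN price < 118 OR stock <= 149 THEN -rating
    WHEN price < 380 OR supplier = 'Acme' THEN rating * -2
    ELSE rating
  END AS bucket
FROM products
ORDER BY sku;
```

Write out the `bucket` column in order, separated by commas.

-6, -3, -2, -10, -8, -4, -2, -3, 3, -3, -10, -2

sku=W14: price < 380 OR supplier = 'Acme' → -6
sku=W15: price < 118 OR stock <= 149 → -3
sku=W31: price < 380 OR supplier = 'Acme' → -2
sku=W34: price < 380 OR supplier = 'Acme' → -10
sku=W53: price < 380 OR supplier = 'Acme' → -8
sku=W60: price < 380 OR supplier = 'Acme' → -4
sku=W68: price < 380 OR supplier = 'Acme' → -2
sku=W69: price < 118 OR stock <= 149 → -3
sku=W73: ELSE → 3
sku=W78: price < 118 OR stock <= 149 → -3
sku=W80: price < 380 OR supplier = 'Acme' → -10
sku=W81: price < 118 OR stock <= 149 → -2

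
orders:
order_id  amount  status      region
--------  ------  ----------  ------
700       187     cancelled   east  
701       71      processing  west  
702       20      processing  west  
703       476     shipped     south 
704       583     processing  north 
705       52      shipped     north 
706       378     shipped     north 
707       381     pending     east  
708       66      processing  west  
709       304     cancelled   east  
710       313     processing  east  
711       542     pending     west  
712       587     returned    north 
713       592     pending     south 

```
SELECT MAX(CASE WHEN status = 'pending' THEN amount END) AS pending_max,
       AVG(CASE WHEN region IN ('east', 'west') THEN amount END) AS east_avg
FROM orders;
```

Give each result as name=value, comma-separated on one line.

[pending_max: status = 'pending']
order_id=700: ✗
order_id=701: ✗
order_id=702: ✗
order_id=703: ✗
order_id=704: ✗
order_id=705: ✗
order_id=706: ✗
order_id=707: ✓ → 381
order_id=708: ✗
order_id=709: ✗
order_id=710: ✗
order_id=711: ✓ → 542
order_id=712: ✗
order_id=713: ✓ → 592
pending_max = MAX(381, 542, 592) = 592
—
[east_avg: region IN ('east', 'west')]
order_id=700: ✓ → 187
order_id=701: ✓ → 71
order_id=702: ✓ → 20
order_id=703: ✗
order_id=704: ✗
order_id=705: ✗
order_id=706: ✗
order_id=707: ✓ → 381
order_id=708: ✓ → 66
order_id=709: ✓ → 304
order_id=710: ✓ → 313
order_id=711: ✓ → 542
order_id=712: ✗
order_id=713: ✗
east_avg = (187 + 71 + 20 + 381 + 66 + 304 + 313 + 542) / 8 = 235.5

pending_max=592, east_avg=235.5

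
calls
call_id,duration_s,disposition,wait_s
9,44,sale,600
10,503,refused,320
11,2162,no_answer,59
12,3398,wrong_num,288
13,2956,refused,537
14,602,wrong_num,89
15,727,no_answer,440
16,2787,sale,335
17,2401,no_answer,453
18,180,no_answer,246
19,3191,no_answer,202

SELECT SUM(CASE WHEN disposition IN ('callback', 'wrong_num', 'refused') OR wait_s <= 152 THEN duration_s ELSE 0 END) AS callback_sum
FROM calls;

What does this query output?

9621

call_id=9: ✗
call_id=10: ✓ → 503
call_id=11: ✓ → 2162
call_id=12: ✓ → 3398
call_id=13: ✓ → 2956
call_id=14: ✓ → 602
call_id=15: ✗
call_id=16: ✗
call_id=17: ✗
call_id=18: ✗
call_id=19: ✗
callback_sum = 503 + 2162 + 3398 + 2956 + 602 = 9621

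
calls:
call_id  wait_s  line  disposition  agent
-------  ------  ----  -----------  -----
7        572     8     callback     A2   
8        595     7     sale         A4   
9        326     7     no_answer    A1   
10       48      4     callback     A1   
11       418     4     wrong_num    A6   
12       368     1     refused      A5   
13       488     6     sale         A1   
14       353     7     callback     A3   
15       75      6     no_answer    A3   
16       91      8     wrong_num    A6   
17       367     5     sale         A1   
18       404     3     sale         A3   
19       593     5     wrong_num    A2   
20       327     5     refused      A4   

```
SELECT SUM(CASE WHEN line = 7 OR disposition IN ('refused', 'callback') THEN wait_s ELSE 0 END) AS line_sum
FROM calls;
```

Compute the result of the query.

call_id=7: ✓ → 572
call_id=8: ✓ → 595
call_id=9: ✓ → 326
call_id=10: ✓ → 48
call_id=11: ✗
call_id=12: ✓ → 368
call_id=13: ✗
call_id=14: ✓ → 353
call_id=15: ✗
call_id=16: ✗
call_id=17: ✗
call_id=18: ✗
call_id=19: ✗
call_id=20: ✓ → 327
line_sum = 572 + 595 + 326 + 48 + 368 + 353 + 327 = 2589

2589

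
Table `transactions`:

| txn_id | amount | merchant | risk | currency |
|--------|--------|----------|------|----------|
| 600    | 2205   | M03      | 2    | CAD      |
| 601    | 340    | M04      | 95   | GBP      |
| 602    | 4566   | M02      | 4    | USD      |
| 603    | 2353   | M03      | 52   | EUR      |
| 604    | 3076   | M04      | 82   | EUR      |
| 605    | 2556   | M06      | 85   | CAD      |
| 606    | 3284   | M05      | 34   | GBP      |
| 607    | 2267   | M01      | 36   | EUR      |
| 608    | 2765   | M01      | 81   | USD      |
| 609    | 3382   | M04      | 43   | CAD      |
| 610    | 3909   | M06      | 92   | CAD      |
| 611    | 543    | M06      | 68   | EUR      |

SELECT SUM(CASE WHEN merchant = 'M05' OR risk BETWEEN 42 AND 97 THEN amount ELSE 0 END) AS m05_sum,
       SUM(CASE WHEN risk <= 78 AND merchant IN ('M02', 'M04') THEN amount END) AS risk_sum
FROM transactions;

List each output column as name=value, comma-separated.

m05_sum=22208, risk_sum=7948

[m05_sum: merchant = 'M05' OR risk BETWEEN 42 AND 97]
txn_id=600: ✗
txn_id=601: ✓ → 340
txn_id=602: ✗
txn_id=603: ✓ → 2353
txn_id=604: ✓ → 3076
txn_id=605: ✓ → 2556
txn_id=606: ✓ → 3284
txn_id=607: ✗
txn_id=608: ✓ → 2765
txn_id=609: ✓ → 3382
txn_id=610: ✓ → 3909
txn_id=611: ✓ → 543
m05_sum = 340 + 2353 + 3076 + 2556 + 3284 + 2765 + 3382 + 3909 + 543 = 22208
—
[risk_sum: risk <= 78 AND merchant IN ('M02', 'M04')]
txn_id=600: ✗
txn_id=601: ✗
txn_id=602: ✓ → 4566
txn_id=603: ✗
txn_id=604: ✗
txn_id=605: ✗
txn_id=606: ✗
txn_id=607: ✗
txn_id=608: ✗
txn_id=609: ✓ → 3382
txn_id=610: ✗
txn_id=611: ✗
risk_sum = 4566 + 3382 = 7948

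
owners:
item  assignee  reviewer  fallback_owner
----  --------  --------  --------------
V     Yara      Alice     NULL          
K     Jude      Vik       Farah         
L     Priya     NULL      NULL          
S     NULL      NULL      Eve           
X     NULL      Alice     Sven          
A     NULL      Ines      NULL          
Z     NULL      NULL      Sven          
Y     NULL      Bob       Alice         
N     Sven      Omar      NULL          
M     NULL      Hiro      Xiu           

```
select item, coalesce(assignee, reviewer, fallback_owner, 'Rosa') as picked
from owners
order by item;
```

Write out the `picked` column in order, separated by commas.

Ines, Jude, Priya, Hiro, Sven, Eve, Yara, Alice, Bob, Sven

item=A: assignee=NULL, reviewer=Ines → Ines
item=K: assignee=Jude → Jude
item=L: assignee=Priya → Priya
item=M: assignee=NULL, reviewer=Hiro → Hiro
item=N: assignee=Sven → Sven
item=S: assignee=NULL, reviewer=NULL, fallback_owner=Eve → Eve
item=V: assignee=Yara → Yara
item=X: assignee=NULL, reviewer=Alice → Alice
item=Y: assignee=NULL, reviewer=Bob → Bob
item=Z: assignee=NULL, reviewer=NULL, fallback_owner=Sven → Sven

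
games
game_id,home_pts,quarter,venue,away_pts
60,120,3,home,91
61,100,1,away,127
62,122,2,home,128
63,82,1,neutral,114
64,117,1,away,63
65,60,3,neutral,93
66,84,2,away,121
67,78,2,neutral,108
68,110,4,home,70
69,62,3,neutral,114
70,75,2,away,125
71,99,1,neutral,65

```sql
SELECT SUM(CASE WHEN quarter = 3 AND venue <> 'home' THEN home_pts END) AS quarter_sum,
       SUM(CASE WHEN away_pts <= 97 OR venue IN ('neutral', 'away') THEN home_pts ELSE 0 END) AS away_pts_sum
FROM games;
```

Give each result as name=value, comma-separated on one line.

[quarter_sum: quarter = 3 AND venue <> 'home']
game_id=60: ✗
game_id=61: ✗
game_id=62: ✗
game_id=63: ✗
game_id=64: ✗
game_id=65: ✓ → 60
game_id=66: ✗
game_id=67: ✗
game_id=68: ✗
game_id=69: ✓ → 62
game_id=70: ✗
game_id=71: ✗
quarter_sum = 60 + 62 = 122
—
[away_pts_sum: away_pts <= 97 OR venue IN ('neutral', 'away')]
game_id=60: ✓ → 120
game_id=61: ✓ → 100
game_id=62: ✗
game_id=63: ✓ → 82
game_id=64: ✓ → 117
game_id=65: ✓ → 60
game_id=66: ✓ → 84
game_id=67: ✓ → 78
game_id=68: ✓ → 110
game_id=69: ✓ → 62
game_id=70: ✓ → 75
game_id=71: ✓ → 99
away_pts_sum = 120 + 100 + 82 + 117 + 60 + 84 + 78 + 110 + 62 + 75 + 99 = 987

quarter_sum=122, away_pts_sum=987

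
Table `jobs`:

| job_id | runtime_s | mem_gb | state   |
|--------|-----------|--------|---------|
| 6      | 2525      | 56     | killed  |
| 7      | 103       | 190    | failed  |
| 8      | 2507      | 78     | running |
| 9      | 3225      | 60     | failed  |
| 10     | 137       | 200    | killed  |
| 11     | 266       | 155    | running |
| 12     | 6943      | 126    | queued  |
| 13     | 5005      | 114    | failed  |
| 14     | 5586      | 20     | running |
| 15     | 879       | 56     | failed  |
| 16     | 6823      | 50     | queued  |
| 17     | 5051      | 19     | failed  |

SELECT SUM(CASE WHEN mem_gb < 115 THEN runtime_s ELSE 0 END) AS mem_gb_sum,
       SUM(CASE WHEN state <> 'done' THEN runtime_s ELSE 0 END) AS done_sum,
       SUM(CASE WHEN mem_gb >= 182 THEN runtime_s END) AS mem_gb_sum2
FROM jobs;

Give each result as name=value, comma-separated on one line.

mem_gb_sum=31601, done_sum=39050, mem_gb_sum2=240

[mem_gb_sum: mem_gb < 115]
job_id=6: ✓ → 2525
job_id=7: ✗
job_id=8: ✓ → 2507
job_id=9: ✓ → 3225
job_id=10: ✗
job_id=11: ✗
job_id=12: ✗
job_id=13: ✓ → 5005
job_id=14: ✓ → 5586
job_id=15: ✓ → 879
job_id=16: ✓ → 6823
job_id=17: ✓ → 5051
mem_gb_sum = 2525 + 2507 + 3225 + 5005 + 5586 + 879 + 6823 + 5051 = 31601
—
[done_sum: state <> 'done']
job_id=6: ✓ → 2525
job_id=7: ✓ → 103
job_id=8: ✓ → 2507
job_id=9: ✓ → 3225
job_id=10: ✓ → 137
job_id=11: ✓ → 266
job_id=12: ✓ → 6943
job_id=13: ✓ → 5005
job_id=14: ✓ → 5586
job_id=15: ✓ → 879
job_id=16: ✓ → 6823
job_id=17: ✓ → 5051
done_sum = 2525 + 103 + 2507 + 3225 + 137 + 266 + 6943 + 5005 + 5586 + 879 + 6823 + 5051 = 39050
—
[mem_gb_sum2: mem_gb >= 182]
job_id=6: ✗
job_id=7: ✓ → 103
job_id=8: ✗
job_id=9: ✗
job_id=10: ✓ → 137
job_id=11: ✗
job_id=12: ✗
job_id=13: ✗
job_id=14: ✗
job_id=15: ✗
job_id=16: ✗
job_id=17: ✗
mem_gb_sum2 = 103 + 137 = 240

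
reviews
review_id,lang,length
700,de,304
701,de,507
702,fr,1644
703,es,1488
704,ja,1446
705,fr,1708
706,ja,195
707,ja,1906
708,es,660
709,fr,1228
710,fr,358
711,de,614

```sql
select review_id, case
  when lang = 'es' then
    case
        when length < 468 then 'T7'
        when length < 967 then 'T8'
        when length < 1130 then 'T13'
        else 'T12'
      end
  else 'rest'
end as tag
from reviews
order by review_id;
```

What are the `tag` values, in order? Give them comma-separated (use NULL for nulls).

review_id=700: lang='de' → outer ELSE → rest
review_id=701: lang='de' → outer ELSE → rest
review_id=702: lang='fr' → outer ELSE → rest
review_id=703: lang='es' → inner[ELSE] → T12
review_id=704: lang='ja' → outer ELSE → rest
review_id=705: lang='fr' → outer ELSE → rest
review_id=706: lang='ja' → outer ELSE → rest
review_id=707: lang='ja' → outer ELSE → rest
review_id=708: lang='es' → inner[length < 967] → T8
review_id=709: lang='fr' → outer ELSE → rest
review_id=710: lang='fr' → outer ELSE → rest
review_id=711: lang='de' → outer ELSE → rest

rest, rest, rest, T12, rest, rest, rest, rest, T8, rest, rest, rest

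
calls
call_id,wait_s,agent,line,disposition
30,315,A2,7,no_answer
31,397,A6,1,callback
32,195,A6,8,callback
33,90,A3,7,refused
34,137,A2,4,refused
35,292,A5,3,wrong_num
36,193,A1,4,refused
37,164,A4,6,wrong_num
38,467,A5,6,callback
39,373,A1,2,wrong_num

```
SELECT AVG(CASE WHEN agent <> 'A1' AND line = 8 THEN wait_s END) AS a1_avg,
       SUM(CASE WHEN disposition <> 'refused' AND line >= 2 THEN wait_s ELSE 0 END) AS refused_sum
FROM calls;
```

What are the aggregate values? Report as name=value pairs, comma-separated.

[a1_avg: agent <> 'A1' AND line = 8]
call_id=30: ✗
call_id=31: ✗
call_id=32: ✓ → 195
call_id=33: ✗
call_id=34: ✗
call_id=35: ✗
call_id=36: ✗
call_id=37: ✗
call_id=38: ✗
call_id=39: ✗
a1_avg = 195
—
[refused_sum: disposition <> 'refused' AND line >= 2]
call_id=30: ✓ → 315
call_id=31: ✗
call_id=32: ✓ → 195
call_id=33: ✗
call_id=34: ✗
call_id=35: ✓ → 292
call_id=36: ✗
call_id=37: ✓ → 164
call_id=38: ✓ → 467
call_id=39: ✓ → 373
refused_sum = 315 + 195 + 292 + 164 + 467 + 373 = 1806

a1_avg=195, refused_sum=1806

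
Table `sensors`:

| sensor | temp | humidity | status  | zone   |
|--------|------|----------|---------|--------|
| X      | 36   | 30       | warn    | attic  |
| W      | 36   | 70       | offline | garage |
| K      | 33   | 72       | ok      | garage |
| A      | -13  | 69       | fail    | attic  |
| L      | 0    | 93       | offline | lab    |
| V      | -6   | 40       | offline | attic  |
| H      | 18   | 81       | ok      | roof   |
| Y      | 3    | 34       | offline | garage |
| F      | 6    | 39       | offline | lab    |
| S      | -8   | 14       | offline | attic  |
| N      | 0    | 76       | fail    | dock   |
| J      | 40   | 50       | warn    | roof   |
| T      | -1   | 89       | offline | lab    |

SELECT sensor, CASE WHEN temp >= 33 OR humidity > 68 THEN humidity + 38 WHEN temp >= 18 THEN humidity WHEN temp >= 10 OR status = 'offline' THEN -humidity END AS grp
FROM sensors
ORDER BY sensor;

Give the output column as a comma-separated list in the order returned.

107, -39, 119, 88, 110, 131, 114, -14, 127, -40, 108, 68, -34

sensor=A: temp >= 33 OR humidity > 68 → 107
sensor=F: temp >= 10 OR status = 'offline' → -39
sensor=H: temp >= 33 OR humidity > 68 → 119
sensor=J: temp >= 33 OR humidity > 68 → 88
sensor=K: temp >= 33 OR humidity > 68 → 110
sensor=L: temp >= 33 OR humidity > 68 → 131
sensor=N: temp >= 33 OR humidity > 68 → 114
sensor=S: temp >= 10 OR status = 'offline' → -14
sensor=T: temp >= 33 OR humidity > 68 → 127
sensor=V: temp >= 10 OR status = 'offline' → -40
sensor=W: temp >= 33 OR humidity > 68 → 108
sensor=X: temp >= 33 OR humidity > 68 → 68
sensor=Y: temp >= 10 OR status = 'offline' → -34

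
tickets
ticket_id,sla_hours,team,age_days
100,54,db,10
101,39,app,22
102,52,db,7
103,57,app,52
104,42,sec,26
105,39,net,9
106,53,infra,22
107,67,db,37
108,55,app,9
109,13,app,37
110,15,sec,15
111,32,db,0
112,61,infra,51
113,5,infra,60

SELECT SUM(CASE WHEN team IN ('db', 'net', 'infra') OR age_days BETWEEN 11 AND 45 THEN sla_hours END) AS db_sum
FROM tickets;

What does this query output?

ticket_id=100: ✓ → 54
ticket_id=101: ✓ → 39
ticket_id=102: ✓ → 52
ticket_id=103: ✗
ticket_id=104: ✓ → 42
ticket_id=105: ✓ → 39
ticket_id=106: ✓ → 53
ticket_id=107: ✓ → 67
ticket_id=108: ✗
ticket_id=109: ✓ → 13
ticket_id=110: ✓ → 15
ticket_id=111: ✓ → 32
ticket_id=112: ✓ → 61
ticket_id=113: ✓ → 5
db_sum = 54 + 39 + 52 + 42 + 39 + 53 + 67 + 13 + 15 + 32 + 61 + 5 = 472

472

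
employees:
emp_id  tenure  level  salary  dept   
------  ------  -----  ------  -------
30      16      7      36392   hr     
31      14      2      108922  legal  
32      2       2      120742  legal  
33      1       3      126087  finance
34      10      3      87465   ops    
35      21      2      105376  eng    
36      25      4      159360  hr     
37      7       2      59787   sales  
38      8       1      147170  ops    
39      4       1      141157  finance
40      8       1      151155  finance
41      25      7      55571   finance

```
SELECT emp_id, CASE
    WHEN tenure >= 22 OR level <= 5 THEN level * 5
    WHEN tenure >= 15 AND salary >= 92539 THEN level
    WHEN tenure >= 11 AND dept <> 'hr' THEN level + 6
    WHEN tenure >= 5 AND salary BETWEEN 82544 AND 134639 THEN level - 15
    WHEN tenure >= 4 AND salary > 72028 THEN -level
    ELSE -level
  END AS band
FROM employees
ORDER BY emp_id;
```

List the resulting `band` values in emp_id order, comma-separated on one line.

emp_id=30: ELSE → -7
emp_id=31: tenure >= 22 OR level <= 5 → 10
emp_id=32: tenure >= 22 OR level <= 5 → 10
emp_id=33: tenure >= 22 OR level <= 5 → 15
emp_id=34: tenure >= 22 OR level <= 5 → 15
emp_id=35: tenure >= 22 OR level <= 5 → 10
emp_id=36: tenure >= 22 OR level <= 5 → 20
emp_id=37: tenure >= 22 OR level <= 5 → 10
emp_id=38: tenure >= 22 OR level <= 5 → 5
emp_id=39: tenure >= 22 OR level <= 5 → 5
emp_id=40: tenure >= 22 OR level <= 5 → 5
emp_id=41: tenure >= 22 OR level <= 5 → 35

-7, 10, 10, 15, 15, 10, 20, 10, 5, 5, 5, 35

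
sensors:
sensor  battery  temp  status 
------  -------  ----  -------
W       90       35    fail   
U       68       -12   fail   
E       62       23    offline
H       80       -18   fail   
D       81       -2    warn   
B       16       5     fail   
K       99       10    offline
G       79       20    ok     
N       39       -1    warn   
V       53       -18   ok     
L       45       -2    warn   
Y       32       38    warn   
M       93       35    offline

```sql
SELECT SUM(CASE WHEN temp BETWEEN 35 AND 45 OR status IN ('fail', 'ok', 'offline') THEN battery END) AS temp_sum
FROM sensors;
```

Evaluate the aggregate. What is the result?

sensor=W: ✓ → 90
sensor=U: ✓ → 68
sensor=E: ✓ → 62
sensor=H: ✓ → 80
sensor=D: ✗
sensor=B: ✓ → 16
sensor=K: ✓ → 99
sensor=G: ✓ → 79
sensor=N: ✗
sensor=V: ✓ → 53
sensor=L: ✗
sensor=Y: ✓ → 32
sensor=M: ✓ → 93
temp_sum = 90 + 68 + 62 + 80 + 16 + 99 + 79 + 53 + 32 + 93 = 672

672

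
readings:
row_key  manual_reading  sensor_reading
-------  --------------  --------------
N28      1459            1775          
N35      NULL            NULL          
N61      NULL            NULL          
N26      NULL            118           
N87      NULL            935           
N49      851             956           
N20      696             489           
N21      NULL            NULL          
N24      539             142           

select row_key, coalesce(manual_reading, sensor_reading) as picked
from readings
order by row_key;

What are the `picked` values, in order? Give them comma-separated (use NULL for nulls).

row_key=N20: manual_reading=696 → 696
row_key=N21: manual_reading=NULL, sensor_reading=NULL (all NULL) → NULL
row_key=N24: manual_reading=539 → 539
row_key=N26: manual_reading=NULL, sensor_reading=118 → 118
row_key=N28: manual_reading=1459 → 1459
row_key=N35: manual_reading=NULL, sensor_reading=NULL (all NULL) → NULL
row_key=N49: manual_reading=851 → 851
row_key=N61: manual_reading=NULL, sensor_reading=NULL (all NULL) → NULL
row_key=N87: manual_reading=NULL, sensor_reading=935 → 935

696, NULL, 539, 118, 1459, NULL, 851, NULL, 935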